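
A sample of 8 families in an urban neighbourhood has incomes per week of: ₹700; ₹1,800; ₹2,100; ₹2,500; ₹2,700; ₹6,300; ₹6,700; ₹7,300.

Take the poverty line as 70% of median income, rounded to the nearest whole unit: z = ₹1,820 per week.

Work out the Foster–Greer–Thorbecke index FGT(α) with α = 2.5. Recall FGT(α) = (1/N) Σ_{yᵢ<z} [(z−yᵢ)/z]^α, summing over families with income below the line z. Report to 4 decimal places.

0.0371

Poor units: ₹700, ₹1,800 (q = 2 of N = 8).
Normalized shortfalls: (1820−700)/1820 = 0.6154; (1820−1800)/1820 = 0.0110.
Raised to α = 2.5: 0.29708; 0.00001.
Sum = 0.297088; FGT(2.5) = 0.297088 / 8 = 0.0371.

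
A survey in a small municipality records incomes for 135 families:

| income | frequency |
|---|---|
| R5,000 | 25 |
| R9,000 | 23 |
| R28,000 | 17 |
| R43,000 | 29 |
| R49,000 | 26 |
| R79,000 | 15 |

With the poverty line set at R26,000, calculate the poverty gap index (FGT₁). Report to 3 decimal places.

Incomes under z: 25×R5,000, 23×R9,000 (q = 48 of N = 135).
Shortfall ratios: (26000−5000)/26000 = 0.8077 (×25); (26000−9000)/26000 = 0.6538 (×23).
Sum of shortfalls = 35.230769; P₁ averages over all N: 35.230769 / 135 = 0.261.

0.261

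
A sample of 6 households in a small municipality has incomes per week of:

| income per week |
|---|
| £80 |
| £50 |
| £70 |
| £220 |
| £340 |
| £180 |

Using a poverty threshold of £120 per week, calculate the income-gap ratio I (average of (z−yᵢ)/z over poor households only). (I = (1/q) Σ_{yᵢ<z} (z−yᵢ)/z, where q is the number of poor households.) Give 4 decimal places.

Poor units: £50, £70, £80 (q = 3 of N = 6).
Relative gaps: 0.5833, 0.4167, 0.3333; sum = 1.333333.
The income-gap ratio divides by q (the poor only): 1.333333 / 3 = 0.4444.

0.4444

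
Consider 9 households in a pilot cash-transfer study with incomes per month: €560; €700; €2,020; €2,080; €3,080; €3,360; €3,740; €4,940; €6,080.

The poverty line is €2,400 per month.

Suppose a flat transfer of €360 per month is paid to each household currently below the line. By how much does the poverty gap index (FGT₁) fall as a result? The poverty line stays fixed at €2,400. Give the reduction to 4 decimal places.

0.0648

Before: below the line — €560, €700, €2,020, €2,080; poverty gap index (FGT₁) = 0.196296.
After the €360 transfer: below the line — €920, €1,060, €2,380; poverty gap index (FGT₁) = 0.131481.
Reduction = 0.196296 − 0.131481 = 0.0648.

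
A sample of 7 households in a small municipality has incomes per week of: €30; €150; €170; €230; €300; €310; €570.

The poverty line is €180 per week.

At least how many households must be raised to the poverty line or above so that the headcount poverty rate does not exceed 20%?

Currently q = 3 of N = 7 are below the line (H = 0.429).
A headcount ratio of at most 20% allows at most ⌊0.20 × 7⌋ = 1 poor households.
So at least 3 − 1 = 2 must be lifted.

2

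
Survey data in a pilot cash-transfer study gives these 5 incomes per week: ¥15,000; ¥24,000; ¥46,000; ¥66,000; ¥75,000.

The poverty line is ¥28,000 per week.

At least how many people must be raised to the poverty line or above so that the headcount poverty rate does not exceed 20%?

Currently q = 2 of N = 5 are below the line (H = 0.400).
A headcount ratio of at most 20% allows at most ⌊0.20 × 5⌋ = 1 poor people.
So at least 2 − 1 = 1 must be lifted.

1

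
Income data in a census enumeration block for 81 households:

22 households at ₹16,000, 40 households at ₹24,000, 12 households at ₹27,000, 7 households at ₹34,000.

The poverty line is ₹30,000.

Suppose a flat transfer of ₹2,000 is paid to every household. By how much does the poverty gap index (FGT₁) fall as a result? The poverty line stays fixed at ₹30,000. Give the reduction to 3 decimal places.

Before: below the line — 22×₹16,000, 40×₹24,000, 12×₹27,000; poverty gap index (FGT₁) = 0.24033.
After the ₹2,000 transfer: below the line — 22×₹18,000, 40×₹26,000, 12×₹29,000; poverty gap index (FGT₁) = 0.17942.
Reduction = 0.24033 − 0.17942 = 0.061.

0.061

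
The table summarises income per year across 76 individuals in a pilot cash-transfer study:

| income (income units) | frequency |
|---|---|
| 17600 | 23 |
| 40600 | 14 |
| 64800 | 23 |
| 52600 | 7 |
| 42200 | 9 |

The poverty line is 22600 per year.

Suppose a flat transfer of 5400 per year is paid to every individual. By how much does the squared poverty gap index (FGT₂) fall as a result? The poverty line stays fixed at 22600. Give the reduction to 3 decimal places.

Before: below the line — 23×17600; squared poverty gap index (FGT₂) = 0.01481.
After the 5400 transfer: below the line — none; squared poverty gap index (FGT₂) = 0.00000.
Reduction = 0.01481 − 0.00000 = 0.015.

0.015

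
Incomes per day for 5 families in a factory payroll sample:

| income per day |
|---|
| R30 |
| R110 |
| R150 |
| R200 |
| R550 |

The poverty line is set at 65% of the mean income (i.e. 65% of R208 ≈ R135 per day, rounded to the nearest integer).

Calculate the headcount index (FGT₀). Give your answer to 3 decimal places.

2 of the 5 families have income below R135.
H = 2/5 = 0.400.

0.400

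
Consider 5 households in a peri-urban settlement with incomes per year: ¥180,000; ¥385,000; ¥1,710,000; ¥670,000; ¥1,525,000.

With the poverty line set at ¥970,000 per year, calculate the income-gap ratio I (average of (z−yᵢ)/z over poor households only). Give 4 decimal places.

Poor units: ¥180,000, ¥385,000, ¥670,000 (q = 3 of N = 5).
Relative gaps: 0.8144, 0.6031, 0.3093; sum = 1.726804.
The income-gap ratio divides by q (the poor only): 1.726804 / 3 = 0.5756.

0.5756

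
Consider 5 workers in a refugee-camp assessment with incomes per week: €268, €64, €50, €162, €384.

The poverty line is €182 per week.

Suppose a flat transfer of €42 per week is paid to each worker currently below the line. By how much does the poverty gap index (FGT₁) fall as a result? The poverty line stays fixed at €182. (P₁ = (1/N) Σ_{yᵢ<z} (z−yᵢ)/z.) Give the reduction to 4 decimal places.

0.1143

Before: below the line — €50, €64, €162; poverty gap index (FGT₁) = 0.296703.
After the €42 transfer: below the line — €92, €106; poverty gap index (FGT₁) = 0.182418.
Reduction = 0.296703 − 0.182418 = 0.1143.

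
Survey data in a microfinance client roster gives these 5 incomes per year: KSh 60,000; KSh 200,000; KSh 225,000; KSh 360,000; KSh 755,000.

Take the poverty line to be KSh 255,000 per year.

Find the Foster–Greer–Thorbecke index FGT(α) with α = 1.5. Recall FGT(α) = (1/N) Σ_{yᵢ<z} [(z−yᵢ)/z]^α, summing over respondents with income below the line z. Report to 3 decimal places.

Incomes under z: KSh 60,000, KSh 200,000, KSh 225,000 (q = 3 of N = 5).
Shortfall ratios: (255000−60000)/255000 = 0.7647; (255000−200000)/255000 = 0.2157; (255000−225000)/255000 = 0.1176.
Raised to α = 1.5: 0.66872; 0.10017; 0.04035.
Sum = 0.809238; FGT(1.5) = 0.809238 / 5 = 0.162.

0.162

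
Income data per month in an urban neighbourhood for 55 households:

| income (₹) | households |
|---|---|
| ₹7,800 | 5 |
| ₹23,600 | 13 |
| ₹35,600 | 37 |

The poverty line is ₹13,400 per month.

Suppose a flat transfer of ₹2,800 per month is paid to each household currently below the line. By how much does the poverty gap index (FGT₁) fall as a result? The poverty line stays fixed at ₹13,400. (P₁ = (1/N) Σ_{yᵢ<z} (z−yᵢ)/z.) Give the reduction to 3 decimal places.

Before: below the line — 5×₹7,800; poverty gap index (FGT₁) = 0.03799.
After the ₹2,800 transfer: below the line — 5×₹10,600; poverty gap index (FGT₁) = 0.01900.
Reduction = 0.03799 − 0.01900 = 0.019.

0.019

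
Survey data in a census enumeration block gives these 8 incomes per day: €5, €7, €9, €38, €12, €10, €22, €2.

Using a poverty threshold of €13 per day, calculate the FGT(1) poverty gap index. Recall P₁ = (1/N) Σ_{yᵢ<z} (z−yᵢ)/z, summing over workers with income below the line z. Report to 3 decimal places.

Below the line: €2, €5, €7, €9, €10, €12 (q = 6 of N = 8).
Normalized shortfalls: (13−2)/13 = 0.8462; (13−5)/13 = 0.6154; (13−7)/13 = 0.4615; (13−9)/13 = 0.3077; (13−10)/13 = 0.2308; (13−12)/13 = 0.0769.
Sum of shortfalls = 2.538462; P₁ averages over all N: 2.538462 / 8 = 0.317.

0.317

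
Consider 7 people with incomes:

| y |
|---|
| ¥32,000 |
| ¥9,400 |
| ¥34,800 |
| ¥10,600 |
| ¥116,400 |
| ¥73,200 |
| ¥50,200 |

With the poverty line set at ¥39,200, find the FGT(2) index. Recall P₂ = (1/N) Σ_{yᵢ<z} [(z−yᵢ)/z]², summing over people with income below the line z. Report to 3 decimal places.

0.165

Poor units: ¥9,400, ¥10,600, ¥32,000, ¥34,800 (q = 4 of N = 7).
Normalized shortfalls: (39200−9400)/39200 = 0.7602; (39200−10600)/39200 = 0.7296; (39200−32000)/39200 = 0.1837; (39200−34800)/39200 = 0.1122.
Squared: 0.5779; 0.5323; 0.0337; 0.0126.
Sum = 1.156549; P₂ = 1.156549 / 7 = 0.165.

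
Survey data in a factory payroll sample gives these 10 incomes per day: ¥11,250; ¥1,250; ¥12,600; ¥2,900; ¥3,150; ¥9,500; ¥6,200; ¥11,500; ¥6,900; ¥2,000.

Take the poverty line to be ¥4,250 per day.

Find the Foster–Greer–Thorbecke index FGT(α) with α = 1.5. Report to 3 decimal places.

0.129

Incomes under z: ¥1,250, ¥2,000, ¥2,900, ¥3,150 (q = 4 of N = 10).
Relative gaps: (4250−1250)/4250 = 0.7059; (4250−2000)/4250 = 0.5294; (4250−2900)/4250 = 0.3176; (4250−3150)/4250 = 0.2588.
Raised to α = 1.5: 0.59306; 0.38520; 0.17903; 0.13168.
Sum = 1.288966; FGT(1.5) = 1.288966 / 10 = 0.129.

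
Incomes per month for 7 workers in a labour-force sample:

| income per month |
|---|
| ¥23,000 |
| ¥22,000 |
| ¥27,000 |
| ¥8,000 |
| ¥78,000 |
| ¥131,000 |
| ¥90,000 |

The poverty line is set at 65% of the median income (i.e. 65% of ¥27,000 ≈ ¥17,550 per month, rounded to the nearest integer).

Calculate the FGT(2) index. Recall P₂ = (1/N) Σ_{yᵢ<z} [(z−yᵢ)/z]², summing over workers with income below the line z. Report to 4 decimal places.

0.0423

Below z: ¥8,000 (q = 1 of N = 7).
Relative gaps: (17550−8000)/17550 = 0.5442.
Squared: 0.2961.
Sum = 0.296110; P₂ = 0.296110 / 7 = 0.0423.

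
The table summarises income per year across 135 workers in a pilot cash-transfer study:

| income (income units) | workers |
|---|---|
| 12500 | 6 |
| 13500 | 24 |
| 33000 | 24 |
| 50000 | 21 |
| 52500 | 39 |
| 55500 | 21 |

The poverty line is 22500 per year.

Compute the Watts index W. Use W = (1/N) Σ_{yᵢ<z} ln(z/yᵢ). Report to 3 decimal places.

0.117

Below the line: 6×12500, 24×13500 (q = 30 of N = 135).
ln(z/y) terms: ln(22500/12500) = 0.5878 (×6); ln(22500/13500) = 0.5108 (×24).
W = 15.786535 / 135 = 0.117.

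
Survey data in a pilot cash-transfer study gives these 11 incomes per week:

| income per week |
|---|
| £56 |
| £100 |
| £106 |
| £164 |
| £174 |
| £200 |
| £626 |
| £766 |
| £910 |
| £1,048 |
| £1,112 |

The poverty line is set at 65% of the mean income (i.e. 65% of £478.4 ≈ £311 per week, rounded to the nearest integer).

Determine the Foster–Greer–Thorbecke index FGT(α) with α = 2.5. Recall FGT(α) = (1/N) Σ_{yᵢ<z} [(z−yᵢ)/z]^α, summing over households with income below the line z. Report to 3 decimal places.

0.154

Below z: £56, £100, £106, £164, £174, £200 (q = 6 of N = 11).
Gap ratios (z−y)/z: (311−56)/311 = 0.8199; (311−100)/311 = 0.6785; (311−106)/311 = 0.6592; (311−164)/311 = 0.4727; (311−174)/311 = 0.4405; (311−200)/311 = 0.3569.
Raised to α = 2.5: 0.60876; 0.37914; 0.35276; 0.15360; 0.12880; 0.07610.
Sum = 1.699173; FGT(2.5) = 1.699173 / 11 = 0.154.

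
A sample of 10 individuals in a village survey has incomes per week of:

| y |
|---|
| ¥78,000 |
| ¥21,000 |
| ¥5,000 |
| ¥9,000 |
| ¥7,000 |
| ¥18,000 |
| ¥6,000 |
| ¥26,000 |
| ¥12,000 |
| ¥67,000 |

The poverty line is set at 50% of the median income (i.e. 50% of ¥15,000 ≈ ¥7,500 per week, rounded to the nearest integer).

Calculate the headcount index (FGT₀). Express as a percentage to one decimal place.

3 of the 10 individuals have income below ¥7,500.
H = 3/10 = 30.0%.

30.0%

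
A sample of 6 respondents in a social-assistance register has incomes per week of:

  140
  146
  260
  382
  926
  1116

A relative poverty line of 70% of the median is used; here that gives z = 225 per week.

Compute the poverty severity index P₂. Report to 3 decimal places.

0.044

Poor units: 140, 146 (q = 2 of N = 6).
Shortfall ratios: (225−140)/225 = 0.3778; (225−146)/225 = 0.3511.
Squared: 0.1427; 0.1233.
Sum = 0.265995; P₂ = 0.265995 / 6 = 0.044.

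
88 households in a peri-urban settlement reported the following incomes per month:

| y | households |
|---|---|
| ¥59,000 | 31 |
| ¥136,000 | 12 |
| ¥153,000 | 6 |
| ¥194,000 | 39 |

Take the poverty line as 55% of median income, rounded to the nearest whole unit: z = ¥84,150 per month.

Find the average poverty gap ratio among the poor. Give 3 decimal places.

0.299

Poor units: 31×¥59,000 (q = 31 of N = 88).
Shortfall ratios (z−y)/z: 0.2989 (×31); sum = 9.265003.
I averages over the q = 31 poor units only: 9.265003 / 31 = 0.299.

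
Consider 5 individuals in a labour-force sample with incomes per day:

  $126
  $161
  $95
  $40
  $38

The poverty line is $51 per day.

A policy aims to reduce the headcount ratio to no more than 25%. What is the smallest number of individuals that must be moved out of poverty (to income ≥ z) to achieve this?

Currently q = 2 of N = 5 are below the line (H = 0.400).
A headcount ratio of at most 25% allows at most ⌊0.25 × 5⌋ = 1 poor individuals.
So at least 2 − 1 = 1 must be lifted.

1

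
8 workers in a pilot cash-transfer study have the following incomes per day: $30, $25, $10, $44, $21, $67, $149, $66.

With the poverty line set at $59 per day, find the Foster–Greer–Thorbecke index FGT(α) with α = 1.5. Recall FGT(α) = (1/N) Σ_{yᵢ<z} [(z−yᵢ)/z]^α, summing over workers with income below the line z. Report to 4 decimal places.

Below the line: $10, $21, $25, $30, $44 (q = 5 of N = 8).
Relative gaps: (59−10)/59 = 0.8305; (59−21)/59 = 0.6441; (59−25)/59 = 0.5763; (59−30)/59 = 0.4915; (59−44)/59 = 0.2542.
Raised to α = 1.5: 0.75686; 0.51689; 0.43746; 0.34460; 0.12819.
Sum = 2.184006; FGT(1.5) = 2.184006 / 8 = 0.2730.

0.2730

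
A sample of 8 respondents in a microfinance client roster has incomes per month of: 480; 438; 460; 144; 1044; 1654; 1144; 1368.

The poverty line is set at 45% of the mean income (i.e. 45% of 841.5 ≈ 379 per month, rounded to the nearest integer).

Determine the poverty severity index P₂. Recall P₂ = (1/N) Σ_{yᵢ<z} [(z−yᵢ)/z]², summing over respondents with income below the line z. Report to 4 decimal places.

0.0481

Below z: 144 (q = 1 of N = 8).
Normalized shortfalls: (379−144)/379 = 0.6201.
Squared: 0.3845.
Sum = 0.384465; P₂ = 0.384465 / 8 = 0.0481.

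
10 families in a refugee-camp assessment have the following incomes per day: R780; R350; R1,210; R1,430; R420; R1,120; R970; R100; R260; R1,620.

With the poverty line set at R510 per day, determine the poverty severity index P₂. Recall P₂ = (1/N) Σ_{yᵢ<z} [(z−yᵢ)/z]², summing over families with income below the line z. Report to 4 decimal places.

Poor units: R100, R260, R350, R420 (q = 4 of N = 10).
Normalized shortfalls: (510−100)/510 = 0.8039; (510−260)/510 = 0.4902; (510−350)/510 = 0.3137; (510−420)/510 = 0.1765.
Squared: 0.6463; 0.2403; 0.0984; 0.0311.
Sum = 1.016148; P₂ = 1.016148 / 10 = 0.1016.

0.1016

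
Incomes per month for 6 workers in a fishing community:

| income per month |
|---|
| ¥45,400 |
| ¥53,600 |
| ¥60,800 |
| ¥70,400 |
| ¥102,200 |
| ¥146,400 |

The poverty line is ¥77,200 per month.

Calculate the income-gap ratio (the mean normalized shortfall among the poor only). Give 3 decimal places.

0.255

Below z: ¥45,400, ¥53,600, ¥60,800, ¥70,400 (q = 4 of N = 6).
Shortfall ratios (z−y)/z: 0.4119, 0.3057, 0.2124, 0.0881; sum = 1.018135.
I averages over the q = 4 poor units only: 1.018135 / 4 = 0.255.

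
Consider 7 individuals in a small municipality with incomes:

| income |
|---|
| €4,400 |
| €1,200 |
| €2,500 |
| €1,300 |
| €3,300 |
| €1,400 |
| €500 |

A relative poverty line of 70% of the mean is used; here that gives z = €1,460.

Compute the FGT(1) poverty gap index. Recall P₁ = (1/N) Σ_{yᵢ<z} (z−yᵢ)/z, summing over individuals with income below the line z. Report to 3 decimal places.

0.141

Poor units: €500, €1,200, €1,300, €1,400 (q = 4 of N = 7).
Relative gaps: (1460−500)/1460 = 0.6575; (1460−1200)/1460 = 0.1781; (1460−1300)/1460 = 0.1096; (1460−1400)/1460 = 0.0411.
Σ = 0.986301. Dividing by the full population N = 7 gives P₁ = 0.141.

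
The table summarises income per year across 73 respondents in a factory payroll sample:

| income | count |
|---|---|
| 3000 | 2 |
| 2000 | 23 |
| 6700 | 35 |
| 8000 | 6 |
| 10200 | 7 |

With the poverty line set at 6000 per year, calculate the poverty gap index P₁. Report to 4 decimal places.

Poor units: 23×2000, 2×3000 (q = 25 of N = 73).
Relative gaps: (6000−2000)/6000 = 0.6667 (×23); (6000−3000)/6000 = 0.5000 (×2).
Sum of shortfalls = 16.333333; P₁ averages over all N: 16.333333 / 73 = 0.2237.

0.2237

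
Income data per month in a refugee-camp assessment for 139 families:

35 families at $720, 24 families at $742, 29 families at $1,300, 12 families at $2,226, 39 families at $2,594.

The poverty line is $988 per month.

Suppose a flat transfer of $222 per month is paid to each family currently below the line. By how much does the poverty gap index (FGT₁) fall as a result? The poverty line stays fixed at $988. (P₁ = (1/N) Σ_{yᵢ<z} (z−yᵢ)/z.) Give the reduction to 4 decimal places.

Before: below the line — 35×$720, 24×$742; poverty gap index (FGT₁) = 0.111292.
After the $222 transfer: below the line — 35×$942, 24×$964; poverty gap index (FGT₁) = 0.015918.
Reduction = 0.111292 − 0.015918 = 0.0954.

0.0954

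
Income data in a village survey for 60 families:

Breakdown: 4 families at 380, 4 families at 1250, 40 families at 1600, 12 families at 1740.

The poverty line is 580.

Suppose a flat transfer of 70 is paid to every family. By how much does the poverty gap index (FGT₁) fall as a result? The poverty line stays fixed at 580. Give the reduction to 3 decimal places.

0.008

Before: below the line — 4×380; poverty gap index (FGT₁) = 0.02299.
After the 70 transfer: below the line — 4×450; poverty gap index (FGT₁) = 0.01494.
Reduction = 0.02299 − 0.01494 = 0.008.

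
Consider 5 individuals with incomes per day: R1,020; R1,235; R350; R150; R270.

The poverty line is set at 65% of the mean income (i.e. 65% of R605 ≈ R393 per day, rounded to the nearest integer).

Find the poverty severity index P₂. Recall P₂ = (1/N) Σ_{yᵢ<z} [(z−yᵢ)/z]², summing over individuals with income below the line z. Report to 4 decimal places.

Below z: R150, R270, R350 (q = 3 of N = 5).
Normalized shortfalls: (393−150)/393 = 0.6183; (393−270)/393 = 0.3130; (393−350)/393 = 0.1094.
Squared: 0.3823; 0.0980; 0.0120.
Sum = 0.492247; P₂ = 0.492247 / 5 = 0.0984.

0.0984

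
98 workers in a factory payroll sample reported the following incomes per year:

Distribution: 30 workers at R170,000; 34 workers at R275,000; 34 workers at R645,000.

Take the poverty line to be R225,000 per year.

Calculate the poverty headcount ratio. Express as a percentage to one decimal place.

30 of the 98 workers have income below R225,000.
H = 30/98 = 30.6%.

30.6%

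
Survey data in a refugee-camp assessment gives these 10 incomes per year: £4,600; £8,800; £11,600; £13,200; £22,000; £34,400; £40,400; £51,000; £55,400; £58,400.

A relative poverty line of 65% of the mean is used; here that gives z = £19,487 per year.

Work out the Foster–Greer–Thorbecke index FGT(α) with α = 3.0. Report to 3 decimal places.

0.071

Below the line: £4,600, £8,800, £11,600, £13,200 (q = 4 of N = 10).
Relative gaps: (19487−4600)/19487 = 0.7639; (19487−8800)/19487 = 0.5484; (19487−11600)/19487 = 0.4047; (19487−13200)/19487 = 0.3226.
Raised to α = 3.0: 0.44585; 0.16494; 0.06630; 0.03358.
Sum = 0.710669; FGT(3.0) = 0.710669 / 10 = 0.071.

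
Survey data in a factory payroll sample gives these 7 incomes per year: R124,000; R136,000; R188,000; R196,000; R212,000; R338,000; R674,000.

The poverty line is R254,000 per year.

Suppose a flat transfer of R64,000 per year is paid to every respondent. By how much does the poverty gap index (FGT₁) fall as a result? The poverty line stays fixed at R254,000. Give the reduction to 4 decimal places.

0.1642

Before: below the line — R124,000, R136,000, R188,000, R196,000, R212,000; poverty gap index (FGT₁) = 0.232846.
After the R64,000 transfer: below the line — R188,000, R200,000, R252,000; poverty gap index (FGT₁) = 0.068616.
Reduction = 0.232846 − 0.068616 = 0.1642.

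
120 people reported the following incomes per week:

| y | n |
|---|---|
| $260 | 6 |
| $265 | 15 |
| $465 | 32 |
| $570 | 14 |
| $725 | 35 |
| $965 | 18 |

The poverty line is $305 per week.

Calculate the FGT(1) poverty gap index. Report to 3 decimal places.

0.024

Incomes under z: 6×$260, 15×$265 (q = 21 of N = 120).
Relative gaps: (305−260)/305 = 0.1475 (×6); (305−265)/305 = 0.1311 (×15).
Sum of shortfalls = 2.852459; P₁ averages over all N: 2.852459 / 120 = 0.024.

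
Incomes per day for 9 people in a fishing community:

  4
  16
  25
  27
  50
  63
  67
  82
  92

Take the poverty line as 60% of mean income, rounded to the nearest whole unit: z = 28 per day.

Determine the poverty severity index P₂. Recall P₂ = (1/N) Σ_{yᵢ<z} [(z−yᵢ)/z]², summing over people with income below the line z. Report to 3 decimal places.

0.103

Incomes under z: 4, 16, 25, 27 (q = 4 of N = 9).
Relative gaps: (28−4)/28 = 0.8571; (28−16)/28 = 0.4286; (28−25)/28 = 0.1071; (28−27)/28 = 0.0357.
Squared: 0.7347; 0.1837; 0.0115; 0.0013.
Sum = 0.931122; P₂ = 0.931122 / 9 = 0.103.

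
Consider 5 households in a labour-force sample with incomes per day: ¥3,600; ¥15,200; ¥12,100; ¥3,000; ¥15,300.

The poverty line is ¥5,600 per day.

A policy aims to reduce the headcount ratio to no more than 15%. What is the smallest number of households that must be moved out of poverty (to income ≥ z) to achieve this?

Currently q = 2 of N = 5 are below the line (H = 0.400).
A headcount ratio of at most 15% allows at most ⌊0.15 × 5⌋ = 0 poor households.
So at least 2 − 0 = 2 must be lifted.

2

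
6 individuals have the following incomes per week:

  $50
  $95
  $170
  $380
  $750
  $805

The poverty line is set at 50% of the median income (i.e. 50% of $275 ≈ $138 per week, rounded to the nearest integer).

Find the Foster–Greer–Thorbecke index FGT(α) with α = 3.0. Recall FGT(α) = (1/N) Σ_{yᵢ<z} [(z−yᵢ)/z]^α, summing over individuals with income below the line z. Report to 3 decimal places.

0.048

Poor units: $50, $95 (q = 2 of N = 6).
Relative gaps: (138−50)/138 = 0.6377; (138−95)/138 = 0.3116.
Raised to α = 3.0: 0.25930; 0.03025.
Sum = 0.289558; FGT(3.0) = 0.289558 / 6 = 0.048.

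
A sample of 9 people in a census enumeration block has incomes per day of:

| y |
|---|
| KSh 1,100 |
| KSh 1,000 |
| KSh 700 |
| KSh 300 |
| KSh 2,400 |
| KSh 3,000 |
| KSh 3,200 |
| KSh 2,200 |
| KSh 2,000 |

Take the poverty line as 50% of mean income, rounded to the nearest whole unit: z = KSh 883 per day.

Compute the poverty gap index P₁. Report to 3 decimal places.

Poor units: KSh 300, KSh 700 (q = 2 of N = 9).
Normalized shortfalls: (883−300)/883 = 0.6602; (883−700)/883 = 0.2072.
Σ = 0.867497. Dividing by the full population N = 9 gives P₁ = 0.096.

0.096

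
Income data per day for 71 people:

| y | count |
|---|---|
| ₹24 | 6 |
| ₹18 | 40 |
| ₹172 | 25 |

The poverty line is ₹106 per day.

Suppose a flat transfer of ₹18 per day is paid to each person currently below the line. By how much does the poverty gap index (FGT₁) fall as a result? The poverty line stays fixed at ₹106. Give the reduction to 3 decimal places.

Before: below the line — 40×₹18, 6×₹24; poverty gap index (FGT₁) = 0.53309.
After the ₹18 transfer: below the line — 40×₹36, 6×₹42; poverty gap index (FGT₁) = 0.42307.
Reduction = 0.53309 − 0.42307 = 0.110.

0.110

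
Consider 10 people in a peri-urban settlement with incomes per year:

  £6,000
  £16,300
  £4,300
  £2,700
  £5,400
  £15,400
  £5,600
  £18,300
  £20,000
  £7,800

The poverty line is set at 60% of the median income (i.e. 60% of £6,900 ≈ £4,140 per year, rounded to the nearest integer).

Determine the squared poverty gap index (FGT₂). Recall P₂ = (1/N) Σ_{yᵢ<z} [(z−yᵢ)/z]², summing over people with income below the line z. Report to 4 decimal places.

0.0121

Below z: £2,700 (q = 1 of N = 10).
Normalized shortfalls: (4140−2700)/4140 = 0.3478.
Squared: 0.1210.
Sum = 0.120983; P₂ = 0.120983 / 10 = 0.0121.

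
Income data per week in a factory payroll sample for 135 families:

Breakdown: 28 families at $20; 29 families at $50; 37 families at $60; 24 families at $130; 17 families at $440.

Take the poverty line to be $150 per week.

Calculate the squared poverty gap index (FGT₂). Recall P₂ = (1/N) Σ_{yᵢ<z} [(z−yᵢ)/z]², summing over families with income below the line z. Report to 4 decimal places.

0.3531

Below the line: 28×$20, 29×$50, 37×$60, 24×$130 (q = 118 of N = 135).
Normalized shortfalls: (150−20)/150 = 0.8667 (×28); (150−50)/150 = 0.6667 (×29); (150−60)/150 = 0.6000 (×37); (150−130)/150 = 0.1333 (×24).
Squared: 0.7511 (×28); 0.4444 (×29); 0.3600 (×37); 0.0178 (×24).
Sum = 47.666667; P₂ = 47.666667 / 135 = 0.3531.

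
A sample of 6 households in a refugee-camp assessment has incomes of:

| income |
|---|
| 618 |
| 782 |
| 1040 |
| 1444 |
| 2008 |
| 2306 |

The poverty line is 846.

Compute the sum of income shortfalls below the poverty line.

292

Below the line: 618, 782 (q = 2 of N = 6).
Individual gaps: 846−618 = 228; 846−782 = 64.
Aggregate gap = 292.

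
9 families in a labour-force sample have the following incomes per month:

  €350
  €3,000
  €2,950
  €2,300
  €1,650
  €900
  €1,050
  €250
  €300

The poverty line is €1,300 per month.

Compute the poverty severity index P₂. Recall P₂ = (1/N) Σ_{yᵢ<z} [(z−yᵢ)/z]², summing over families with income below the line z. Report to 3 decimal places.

0.212

Below z: €250, €300, €350, €900, €1,050 (q = 5 of N = 9).
Shortfall ratios: (1300−250)/1300 = 0.8077; (1300−300)/1300 = 0.7692; (1300−350)/1300 = 0.7308; (1300−900)/1300 = 0.3077; (1300−1050)/1300 = 0.1923.
Squared: 0.6524; 0.5917; 0.5340; 0.0947; 0.0370.
Sum = 1.909763; P₂ = 1.909763 / 9 = 0.212.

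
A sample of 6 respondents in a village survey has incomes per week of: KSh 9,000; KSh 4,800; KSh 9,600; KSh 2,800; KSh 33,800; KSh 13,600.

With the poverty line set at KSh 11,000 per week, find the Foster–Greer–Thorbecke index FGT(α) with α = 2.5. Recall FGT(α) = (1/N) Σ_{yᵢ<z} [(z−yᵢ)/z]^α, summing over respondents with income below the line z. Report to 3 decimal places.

0.123

Below the line: KSh 2,800, KSh 4,800, KSh 9,000, KSh 9,600 (q = 4 of N = 6).
Relative gaps: (11000−2800)/11000 = 0.7455; (11000−4800)/11000 = 0.5636; (11000−9000)/11000 = 0.1818; (11000−9600)/11000 = 0.1273.
Raised to α = 2.5: 0.47979; 0.23851; 0.01410; 0.00578.
Sum = 0.738172; FGT(2.5) = 0.738172 / 6 = 0.123.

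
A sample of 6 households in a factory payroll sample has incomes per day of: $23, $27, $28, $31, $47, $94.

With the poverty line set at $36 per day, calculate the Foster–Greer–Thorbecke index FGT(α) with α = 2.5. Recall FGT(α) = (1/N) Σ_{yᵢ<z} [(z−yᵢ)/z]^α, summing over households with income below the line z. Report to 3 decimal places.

Poor units: $23, $27, $28, $31 (q = 4 of N = 6).
Relative gaps: (36−23)/36 = 0.3611; (36−27)/36 = 0.2500; (36−28)/36 = 0.2222; (36−31)/36 = 0.1389.
Raised to α = 2.5: 0.07836; 0.03125; 0.02328; 0.00719.
Sum = 0.140080; FGT(2.5) = 0.140080 / 6 = 0.023.

0.023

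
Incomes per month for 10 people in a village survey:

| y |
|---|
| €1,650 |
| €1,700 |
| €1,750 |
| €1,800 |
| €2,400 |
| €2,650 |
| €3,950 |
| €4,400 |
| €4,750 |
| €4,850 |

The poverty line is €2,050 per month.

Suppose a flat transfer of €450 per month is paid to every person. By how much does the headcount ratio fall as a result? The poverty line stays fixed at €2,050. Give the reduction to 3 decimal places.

Before: below the line — €1,650, €1,700, €1,750, €1,800; headcount ratio = 0.40000.
After the €450 transfer: below the line — none; headcount ratio = 0.00000.
Reduction = 0.40000 − 0.00000 = 0.400.

0.400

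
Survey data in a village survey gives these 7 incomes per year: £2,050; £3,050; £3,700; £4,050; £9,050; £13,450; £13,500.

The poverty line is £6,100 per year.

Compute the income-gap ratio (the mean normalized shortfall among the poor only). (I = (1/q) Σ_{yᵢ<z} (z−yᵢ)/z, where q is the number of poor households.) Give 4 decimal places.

0.4734

Below the line: £2,050, £3,050, £3,700, £4,050 (q = 4 of N = 7).
Shortfall ratios (z−y)/z: 0.6639, 0.5000, 0.3934, 0.3361; sum = 1.893443.
The income-gap ratio divides by q (the poor only): 1.893443 / 4 = 0.4734.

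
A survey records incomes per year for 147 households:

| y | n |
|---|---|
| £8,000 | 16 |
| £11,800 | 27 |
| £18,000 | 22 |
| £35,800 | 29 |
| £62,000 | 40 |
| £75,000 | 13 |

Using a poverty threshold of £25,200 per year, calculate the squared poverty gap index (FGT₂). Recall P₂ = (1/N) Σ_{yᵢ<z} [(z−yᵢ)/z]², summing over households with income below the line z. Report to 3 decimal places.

Poor units: 16×£8,000, 27×£11,800, 22×£18,000 (q = 65 of N = 147).
Gap ratios (z−y)/z: (25200−8000)/25200 = 0.6825 (×16); (25200−11800)/25200 = 0.5317 (×27); (25200−18000)/25200 = 0.2857 (×22).
Squared: 0.4659 (×16); 0.2828 (×27); 0.0816 (×22).
Sum = 16.884039; P₂ = 16.884039 / 147 = 0.115.

0.115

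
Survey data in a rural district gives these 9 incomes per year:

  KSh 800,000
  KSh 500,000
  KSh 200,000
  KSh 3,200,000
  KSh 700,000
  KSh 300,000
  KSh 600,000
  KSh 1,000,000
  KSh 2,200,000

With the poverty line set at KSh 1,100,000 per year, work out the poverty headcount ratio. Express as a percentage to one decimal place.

7 of the 9 individuals have income below KSh 1,100,000.
H = 7/9 = 77.8%.

77.8%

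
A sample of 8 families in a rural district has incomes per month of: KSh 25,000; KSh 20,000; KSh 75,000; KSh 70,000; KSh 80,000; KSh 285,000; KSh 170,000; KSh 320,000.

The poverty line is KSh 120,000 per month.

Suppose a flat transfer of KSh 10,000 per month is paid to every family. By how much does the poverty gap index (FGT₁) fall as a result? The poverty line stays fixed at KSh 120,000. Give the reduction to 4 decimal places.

0.0521

Before: below the line — KSh 20,000, KSh 25,000, KSh 70,000, KSh 75,000, KSh 80,000; poverty gap index (FGT₁) = 0.343750.
After the KSh 10,000 transfer: below the line — KSh 30,000, KSh 35,000, KSh 80,000, KSh 85,000, KSh 90,000; poverty gap index (FGT₁) = 0.291667.
Reduction = 0.343750 − 0.291667 = 0.0521.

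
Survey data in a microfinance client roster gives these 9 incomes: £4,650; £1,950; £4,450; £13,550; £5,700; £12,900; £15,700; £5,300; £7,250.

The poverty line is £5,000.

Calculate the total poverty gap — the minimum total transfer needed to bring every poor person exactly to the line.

£3,950

Poor units: £1,950, £4,450, £4,650 (q = 3 of N = 9).
Individual gaps: 5000−1950 = 3050; 5000−4450 = 550; 5000−4650 = 350.
Aggregate gap = £3,950.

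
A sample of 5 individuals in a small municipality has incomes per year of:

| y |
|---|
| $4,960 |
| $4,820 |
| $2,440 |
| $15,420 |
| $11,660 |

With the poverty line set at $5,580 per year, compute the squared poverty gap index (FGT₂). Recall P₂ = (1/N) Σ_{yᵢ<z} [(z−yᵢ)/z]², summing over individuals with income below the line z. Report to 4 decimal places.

0.0695

Below z: $2,440, $4,820, $4,960 (q = 3 of N = 5).
Gap ratios (z−y)/z: (5580−2440)/5580 = 0.5627; (5580−4820)/5580 = 0.1362; (5580−4960)/5580 = 0.1111.
Squared: 0.3167; 0.0186; 0.0123.
Sum = 0.347555; P₂ = 0.347555 / 5 = 0.0695.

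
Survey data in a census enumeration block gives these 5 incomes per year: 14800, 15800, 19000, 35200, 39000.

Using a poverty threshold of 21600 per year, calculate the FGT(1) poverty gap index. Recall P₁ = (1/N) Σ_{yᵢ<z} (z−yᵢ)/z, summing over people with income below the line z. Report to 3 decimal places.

0.141

Below z: 14800, 15800, 19000 (q = 3 of N = 5).
Gap ratios (z−y)/z: (21600−14800)/21600 = 0.3148; (21600−15800)/21600 = 0.2685; (21600−19000)/21600 = 0.1204.
Sum of shortfalls = 0.703704; P₁ averages over all N: 0.703704 / 5 = 0.141.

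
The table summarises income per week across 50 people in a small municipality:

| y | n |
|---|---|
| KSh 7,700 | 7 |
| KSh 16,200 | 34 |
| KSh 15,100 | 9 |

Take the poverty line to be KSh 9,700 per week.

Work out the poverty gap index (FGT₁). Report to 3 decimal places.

0.029

Poor units: 7×KSh 7,700 (q = 7 of N = 50).
Relative gaps: (9700−7700)/9700 = 0.2062 (×7).
Sum of shortfalls = 1.443299; P₁ averages over all N: 1.443299 / 50 = 0.029.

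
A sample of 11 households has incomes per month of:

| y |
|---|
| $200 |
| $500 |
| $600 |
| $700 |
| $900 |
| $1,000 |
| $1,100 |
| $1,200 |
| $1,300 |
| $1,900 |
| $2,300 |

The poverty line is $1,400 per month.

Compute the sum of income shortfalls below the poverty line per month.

Below the line: $200, $500, $600, $700, $900, $1,000, $1,100, $1,200, $1,300 (q = 9 of N = 11).
Individual gaps: 1400−200 = 1200; 1400−500 = 900; 1400−600 = 800; 1400−700 = 700; 1400−900 = 500; 1400−1000 = 400; 1400−1100 = 300; 1400−1200 = 200; 1400−1300 = 100.
Aggregate gap = $5,100.

$5,100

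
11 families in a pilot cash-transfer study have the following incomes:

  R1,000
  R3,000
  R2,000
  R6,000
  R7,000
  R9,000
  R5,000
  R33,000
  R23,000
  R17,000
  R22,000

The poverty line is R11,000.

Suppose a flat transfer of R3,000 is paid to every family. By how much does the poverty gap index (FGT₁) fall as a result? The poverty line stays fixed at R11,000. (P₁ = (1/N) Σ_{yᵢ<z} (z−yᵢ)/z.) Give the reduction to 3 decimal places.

Before: below the line — R1,000, R2,000, R3,000, R5,000, R6,000, R7,000, R9,000; poverty gap index (FGT₁) = 0.36364.
After the R3,000 transfer: below the line — R4,000, R5,000, R6,000, R8,000, R9,000, R10,000; poverty gap index (FGT₁) = 0.19835.
Reduction = 0.36364 − 0.19835 = 0.165.

0.165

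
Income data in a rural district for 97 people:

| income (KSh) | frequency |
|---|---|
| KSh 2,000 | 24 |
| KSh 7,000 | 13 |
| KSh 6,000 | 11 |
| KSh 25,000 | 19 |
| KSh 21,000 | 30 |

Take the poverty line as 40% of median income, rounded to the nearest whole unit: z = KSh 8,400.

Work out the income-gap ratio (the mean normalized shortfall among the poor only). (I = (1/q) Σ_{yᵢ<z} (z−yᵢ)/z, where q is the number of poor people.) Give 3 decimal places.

Below the line: 24×KSh 2,000, 11×KSh 6,000, 13×KSh 7,000 (q = 48 of N = 97).
Relative gaps: 0.7619 (×24), 0.2857 (×11), 0.1667 (×13); sum = 23.595238.
The income-gap ratio divides by q (the poor only): 23.595238 / 48 = 0.492.

0.492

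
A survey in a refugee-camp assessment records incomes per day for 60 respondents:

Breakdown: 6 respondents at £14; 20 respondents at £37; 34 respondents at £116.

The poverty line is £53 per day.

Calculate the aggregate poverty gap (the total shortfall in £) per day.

Incomes under z: 6×£14, 20×£37 (q = 26 of N = 60).
Individual gaps: 6×(53−14) = 234; 20×(53−37) = 320.
Aggregate gap = £554.

£554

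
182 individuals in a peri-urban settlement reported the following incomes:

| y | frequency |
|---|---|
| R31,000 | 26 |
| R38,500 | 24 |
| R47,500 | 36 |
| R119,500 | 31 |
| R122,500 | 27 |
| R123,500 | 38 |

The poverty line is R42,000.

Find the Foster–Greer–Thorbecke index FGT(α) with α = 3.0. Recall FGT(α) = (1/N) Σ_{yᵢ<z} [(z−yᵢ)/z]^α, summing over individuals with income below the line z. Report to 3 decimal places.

Poor units: 26×R31,000, 24×R38,500 (q = 50 of N = 182).
Normalized shortfalls: (42000−31000)/42000 = 0.2619 (×26); (42000−38500)/42000 = 0.0833 (×24).
Raised to α = 3.0: 0.01797 (×26); 0.00058 (×24).
Sum = 0.480982; FGT(3.0) = 0.480982 / 182 = 0.003.

0.003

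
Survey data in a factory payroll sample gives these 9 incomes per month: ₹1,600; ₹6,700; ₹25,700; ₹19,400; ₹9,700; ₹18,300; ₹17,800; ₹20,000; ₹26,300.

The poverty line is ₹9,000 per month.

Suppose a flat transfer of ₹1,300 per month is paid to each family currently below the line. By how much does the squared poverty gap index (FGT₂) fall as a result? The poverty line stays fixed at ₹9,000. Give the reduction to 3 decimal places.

0.030

Before: below the line — ₹1,600, ₹6,700; squared poverty gap index (FGT₂) = 0.08237.
After the ₹1,300 transfer: below the line — ₹2,900, ₹8,000; squared poverty gap index (FGT₂) = 0.05241.
Reduction = 0.08237 − 0.05241 = 0.030.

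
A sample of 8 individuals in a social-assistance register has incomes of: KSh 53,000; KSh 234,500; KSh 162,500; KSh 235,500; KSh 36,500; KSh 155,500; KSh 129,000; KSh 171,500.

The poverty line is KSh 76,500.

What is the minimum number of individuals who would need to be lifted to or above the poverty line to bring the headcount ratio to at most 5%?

Currently q = 2 of N = 8 are below the line (H = 0.250).
A headcount ratio of at most 5% allows at most ⌊0.05 × 8⌋ = 0 poor individuals.
So at least 2 − 0 = 2 must be lifted.

2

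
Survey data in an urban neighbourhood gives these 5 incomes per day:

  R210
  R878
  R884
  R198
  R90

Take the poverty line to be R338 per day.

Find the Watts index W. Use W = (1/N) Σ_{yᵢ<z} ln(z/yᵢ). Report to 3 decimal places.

Below the line: R90, R198, R210 (q = 3 of N = 5).
Log gaps: ln(338/90) = 1.3232; ln(338/198) = 0.5348; ln(338/210) = 0.4759.
W = 2.333953 / 5 = 0.467.

0.467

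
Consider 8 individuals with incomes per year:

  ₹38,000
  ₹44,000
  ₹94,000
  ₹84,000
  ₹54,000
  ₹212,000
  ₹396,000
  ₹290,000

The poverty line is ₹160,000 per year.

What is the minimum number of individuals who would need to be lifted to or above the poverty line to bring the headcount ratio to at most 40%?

5 of the 8 individuals are poor, so H = 5/8 = 0.625.
A headcount ratio of at most 40% allows at most ⌊0.40 × 8⌋ = 3 poor individuals.
So at least 5 − 3 = 2 must be lifted.

2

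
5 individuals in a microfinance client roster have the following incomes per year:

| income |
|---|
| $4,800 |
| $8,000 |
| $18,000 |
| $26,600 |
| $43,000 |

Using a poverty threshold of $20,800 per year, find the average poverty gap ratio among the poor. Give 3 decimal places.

0.506

Below z: $4,800, $8,000, $18,000 (q = 3 of N = 5).
Shortfall ratios (z−y)/z: 0.7692, 0.6154, 0.1346; sum = 1.519231.
The income-gap ratio divides by q (the poor only): 1.519231 / 3 = 0.506.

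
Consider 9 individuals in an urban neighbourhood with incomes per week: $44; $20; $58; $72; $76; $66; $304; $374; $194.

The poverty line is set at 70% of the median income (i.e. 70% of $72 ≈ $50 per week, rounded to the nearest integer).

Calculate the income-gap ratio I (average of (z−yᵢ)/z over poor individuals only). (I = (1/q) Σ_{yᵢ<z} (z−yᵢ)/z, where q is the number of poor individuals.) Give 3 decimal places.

Below the line: $20, $44 (q = 2 of N = 9).
Shortfall ratios (z−y)/z: 0.6000, 0.1200; sum = 0.720000.
The income-gap ratio divides by q (the poor only): 0.720000 / 2 = 0.360.

0.360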